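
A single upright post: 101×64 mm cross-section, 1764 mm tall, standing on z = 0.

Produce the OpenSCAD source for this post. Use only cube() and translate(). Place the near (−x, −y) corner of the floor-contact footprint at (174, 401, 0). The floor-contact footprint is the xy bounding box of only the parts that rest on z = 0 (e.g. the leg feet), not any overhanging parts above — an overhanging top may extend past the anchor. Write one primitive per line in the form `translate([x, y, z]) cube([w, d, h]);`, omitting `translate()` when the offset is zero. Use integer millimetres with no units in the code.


translate([174, 401, 0]) cube([101, 64, 1764]);


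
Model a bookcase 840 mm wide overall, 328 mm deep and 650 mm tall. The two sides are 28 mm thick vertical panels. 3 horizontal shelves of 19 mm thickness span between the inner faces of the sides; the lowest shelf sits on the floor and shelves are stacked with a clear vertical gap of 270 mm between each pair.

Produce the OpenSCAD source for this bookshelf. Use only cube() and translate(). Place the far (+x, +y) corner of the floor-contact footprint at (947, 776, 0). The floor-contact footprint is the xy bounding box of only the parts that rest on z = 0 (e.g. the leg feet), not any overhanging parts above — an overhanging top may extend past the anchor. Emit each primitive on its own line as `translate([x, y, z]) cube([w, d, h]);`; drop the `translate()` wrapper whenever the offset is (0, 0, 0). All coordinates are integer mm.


translate([107, 448, 0]) cube([28, 328, 650]);
translate([919, 448, 0]) cube([28, 328, 650]);
translate([135, 448, 0]) cube([784, 328, 19]);
translate([135, 448, 289]) cube([784, 328, 19]);
translate([135, 448, 578]) cube([784, 328, 19]);


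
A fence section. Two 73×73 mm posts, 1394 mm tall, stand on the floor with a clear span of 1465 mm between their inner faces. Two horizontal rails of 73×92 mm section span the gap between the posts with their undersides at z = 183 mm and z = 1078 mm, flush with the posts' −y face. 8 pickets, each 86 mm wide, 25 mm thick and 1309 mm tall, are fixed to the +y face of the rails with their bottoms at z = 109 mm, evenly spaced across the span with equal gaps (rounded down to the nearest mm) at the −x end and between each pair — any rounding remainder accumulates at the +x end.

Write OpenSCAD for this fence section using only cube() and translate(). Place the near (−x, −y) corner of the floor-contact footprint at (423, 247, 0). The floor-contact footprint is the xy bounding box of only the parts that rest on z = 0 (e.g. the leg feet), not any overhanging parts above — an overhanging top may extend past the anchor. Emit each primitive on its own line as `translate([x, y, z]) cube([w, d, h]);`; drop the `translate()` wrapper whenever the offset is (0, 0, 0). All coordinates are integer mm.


translate([423, 247, 0]) cube([73, 73, 1394]);
translate([1961, 247, 0]) cube([73, 73, 1394]);
translate([496, 247, 183]) cube([1465, 73, 92]);
translate([496, 247, 1078]) cube([1465, 73, 92]);
translate([582, 320, 109]) cube([86, 25, 1309]);
translate([754, 320, 109]) cube([86, 25, 1309]);
translate([926, 320, 109]) cube([86, 25, 1309]);
translate([1098, 320, 109]) cube([86, 25, 1309]);
translate([1270, 320, 109]) cube([86, 25, 1309]);
translate([1442, 320, 109]) cube([86, 25, 1309]);
translate([1614, 320, 109]) cube([86, 25, 1309]);
translate([1786, 320, 109]) cube([86, 25, 1309]);


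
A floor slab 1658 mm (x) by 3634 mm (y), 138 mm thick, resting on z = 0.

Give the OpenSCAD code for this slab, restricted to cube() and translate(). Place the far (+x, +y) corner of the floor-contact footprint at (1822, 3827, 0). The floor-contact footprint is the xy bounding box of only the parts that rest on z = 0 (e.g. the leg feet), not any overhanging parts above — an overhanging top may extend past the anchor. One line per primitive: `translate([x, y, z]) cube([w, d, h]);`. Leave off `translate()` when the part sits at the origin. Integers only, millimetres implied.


translate([164, 193, 0]) cube([1658, 3634, 138]);


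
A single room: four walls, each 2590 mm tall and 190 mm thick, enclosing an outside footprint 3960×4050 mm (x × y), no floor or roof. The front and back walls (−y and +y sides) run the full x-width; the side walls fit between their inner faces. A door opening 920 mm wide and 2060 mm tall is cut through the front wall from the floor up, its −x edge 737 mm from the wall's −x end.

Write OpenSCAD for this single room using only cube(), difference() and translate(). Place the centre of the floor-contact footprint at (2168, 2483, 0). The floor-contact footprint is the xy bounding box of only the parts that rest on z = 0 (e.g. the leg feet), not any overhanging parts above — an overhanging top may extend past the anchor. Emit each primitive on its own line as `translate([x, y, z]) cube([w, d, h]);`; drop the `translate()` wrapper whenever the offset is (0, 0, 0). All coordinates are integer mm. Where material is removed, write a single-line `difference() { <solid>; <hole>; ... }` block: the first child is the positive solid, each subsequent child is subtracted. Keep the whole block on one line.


difference() { translate([188, 458, 0]) cube([3960, 190, 2590]); translate([925, 458, 0]) cube([920, 190, 2060]); }
translate([188, 4318, 0]) cube([3960, 190, 2590]);
translate([188, 648, 0]) cube([190, 3670, 2590]);
translate([3958, 648, 0]) cube([190, 3670, 2590]);


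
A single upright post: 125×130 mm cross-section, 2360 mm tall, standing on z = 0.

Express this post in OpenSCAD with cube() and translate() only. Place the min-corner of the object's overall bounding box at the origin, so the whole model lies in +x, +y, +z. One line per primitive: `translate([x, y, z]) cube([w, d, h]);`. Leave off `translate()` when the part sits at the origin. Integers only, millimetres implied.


cube([125, 130, 2360]);


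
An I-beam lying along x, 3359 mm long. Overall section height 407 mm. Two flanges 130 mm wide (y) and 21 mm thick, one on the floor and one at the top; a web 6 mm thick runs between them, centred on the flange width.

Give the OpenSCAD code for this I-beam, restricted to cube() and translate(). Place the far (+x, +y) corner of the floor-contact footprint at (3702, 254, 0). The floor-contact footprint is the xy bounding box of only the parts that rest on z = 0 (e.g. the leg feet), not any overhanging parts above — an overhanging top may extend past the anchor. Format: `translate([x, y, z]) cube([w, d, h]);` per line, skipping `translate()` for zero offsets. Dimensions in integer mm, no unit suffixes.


translate([343, 124, 0]) cube([3359, 130, 21]);
translate([343, 186, 21]) cube([3359, 6, 365]);
translate([343, 124, 386]) cube([3359, 130, 21]);


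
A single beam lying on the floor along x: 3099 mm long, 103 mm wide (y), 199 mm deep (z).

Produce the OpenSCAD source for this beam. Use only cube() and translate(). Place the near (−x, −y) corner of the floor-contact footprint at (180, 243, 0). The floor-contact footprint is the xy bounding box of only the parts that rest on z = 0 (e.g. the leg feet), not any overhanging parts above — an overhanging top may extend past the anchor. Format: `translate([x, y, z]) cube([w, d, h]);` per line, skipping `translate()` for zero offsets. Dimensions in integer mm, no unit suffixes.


translate([180, 243, 0]) cube([3099, 103, 199]);


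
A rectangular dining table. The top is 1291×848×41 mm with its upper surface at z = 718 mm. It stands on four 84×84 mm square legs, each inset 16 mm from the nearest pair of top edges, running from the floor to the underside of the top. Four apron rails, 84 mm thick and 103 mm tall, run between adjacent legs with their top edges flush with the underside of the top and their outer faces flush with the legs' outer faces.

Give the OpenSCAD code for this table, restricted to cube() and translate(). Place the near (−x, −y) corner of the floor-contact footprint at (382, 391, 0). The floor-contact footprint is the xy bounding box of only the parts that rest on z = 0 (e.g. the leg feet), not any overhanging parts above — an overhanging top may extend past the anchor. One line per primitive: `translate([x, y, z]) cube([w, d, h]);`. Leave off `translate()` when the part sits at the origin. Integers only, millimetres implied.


translate([366, 375, 677]) cube([1291, 848, 41]);
translate([382, 391, 0]) cube([84, 84, 677]);
translate([1557, 391, 0]) cube([84, 84, 677]);
translate([382, 1123, 0]) cube([84, 84, 677]);
translate([1557, 1123, 0]) cube([84, 84, 677]);
translate([466, 391, 574]) cube([1091, 84, 103]);
translate([466, 1123, 574]) cube([1091, 84, 103]);
translate([382, 475, 574]) cube([84, 648, 103]);
translate([1557, 475, 574]) cube([84, 648, 103]);


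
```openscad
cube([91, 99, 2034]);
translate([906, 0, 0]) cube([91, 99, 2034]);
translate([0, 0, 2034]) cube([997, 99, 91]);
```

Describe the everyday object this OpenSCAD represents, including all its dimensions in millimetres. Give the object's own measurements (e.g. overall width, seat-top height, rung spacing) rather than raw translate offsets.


A door frame. The clear opening is 815 mm wide and 2034 mm high. Two 91 mm wide jambs, 99 mm deep, stand either side of the opening from the floor to the top of the opening. A 91 mm thick head sits across the top of both jambs, spanning the full outside width of the frame.


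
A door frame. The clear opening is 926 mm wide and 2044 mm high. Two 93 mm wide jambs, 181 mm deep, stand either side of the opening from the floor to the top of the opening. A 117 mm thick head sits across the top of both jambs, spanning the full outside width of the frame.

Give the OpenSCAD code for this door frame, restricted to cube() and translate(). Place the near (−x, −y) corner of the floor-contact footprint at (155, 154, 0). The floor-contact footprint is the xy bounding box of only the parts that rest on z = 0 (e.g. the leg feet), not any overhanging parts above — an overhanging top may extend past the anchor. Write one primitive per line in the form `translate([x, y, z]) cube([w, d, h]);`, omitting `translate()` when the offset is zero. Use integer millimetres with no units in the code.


translate([155, 154, 0]) cube([93, 181, 2044]);
translate([1174, 154, 0]) cube([93, 181, 2044]);
translate([155, 154, 2044]) cube([1112, 181, 117]);


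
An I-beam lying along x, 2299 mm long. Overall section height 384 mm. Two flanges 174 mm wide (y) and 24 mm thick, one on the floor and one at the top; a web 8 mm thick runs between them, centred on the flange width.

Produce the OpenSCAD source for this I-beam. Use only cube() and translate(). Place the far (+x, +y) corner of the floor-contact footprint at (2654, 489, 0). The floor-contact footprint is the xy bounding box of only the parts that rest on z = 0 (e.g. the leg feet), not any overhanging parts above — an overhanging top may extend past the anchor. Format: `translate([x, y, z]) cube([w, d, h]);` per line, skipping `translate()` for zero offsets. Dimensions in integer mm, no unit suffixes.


translate([355, 315, 0]) cube([2299, 174, 24]);
translate([355, 398, 24]) cube([2299, 8, 336]);
translate([355, 315, 360]) cube([2299, 174, 24]);


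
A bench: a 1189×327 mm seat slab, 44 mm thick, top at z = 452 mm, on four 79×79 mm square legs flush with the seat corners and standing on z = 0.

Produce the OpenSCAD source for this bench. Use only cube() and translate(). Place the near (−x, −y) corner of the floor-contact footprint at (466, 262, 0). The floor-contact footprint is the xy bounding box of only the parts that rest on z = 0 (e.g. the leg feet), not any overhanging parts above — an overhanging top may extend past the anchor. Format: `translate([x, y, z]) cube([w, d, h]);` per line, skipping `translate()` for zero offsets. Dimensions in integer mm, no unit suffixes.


translate([466, 262, 408]) cube([1189, 327, 44]);
translate([466, 262, 0]) cube([79, 79, 408]);
translate([466, 510, 0]) cube([79, 79, 408]);
translate([1576, 262, 0]) cube([79, 79, 408]);
translate([1576, 510, 0]) cube([79, 79, 408]);


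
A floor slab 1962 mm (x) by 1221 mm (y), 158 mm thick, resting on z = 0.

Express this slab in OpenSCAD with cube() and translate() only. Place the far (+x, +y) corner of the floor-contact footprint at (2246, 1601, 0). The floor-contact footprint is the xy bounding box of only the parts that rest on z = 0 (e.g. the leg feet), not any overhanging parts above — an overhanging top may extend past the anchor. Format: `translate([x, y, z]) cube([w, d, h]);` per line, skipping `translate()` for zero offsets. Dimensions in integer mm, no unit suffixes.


translate([284, 380, 0]) cube([1962, 1221, 158]);


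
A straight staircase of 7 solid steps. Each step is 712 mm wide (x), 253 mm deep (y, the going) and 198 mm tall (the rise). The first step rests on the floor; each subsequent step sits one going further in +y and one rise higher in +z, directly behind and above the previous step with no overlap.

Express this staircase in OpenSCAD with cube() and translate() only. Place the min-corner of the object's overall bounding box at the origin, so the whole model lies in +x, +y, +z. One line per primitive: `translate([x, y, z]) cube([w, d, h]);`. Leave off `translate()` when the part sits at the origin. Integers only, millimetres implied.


cube([712, 253, 198]);
translate([0, 253, 198]) cube([712, 253, 198]);
translate([0, 506, 396]) cube([712, 253, 198]);
translate([0, 759, 594]) cube([712, 253, 198]);
translate([0, 1012, 792]) cube([712, 253, 198]);
translate([0, 1265, 990]) cube([712, 253, 198]);
translate([0, 1518, 1188]) cube([712, 253, 198]);


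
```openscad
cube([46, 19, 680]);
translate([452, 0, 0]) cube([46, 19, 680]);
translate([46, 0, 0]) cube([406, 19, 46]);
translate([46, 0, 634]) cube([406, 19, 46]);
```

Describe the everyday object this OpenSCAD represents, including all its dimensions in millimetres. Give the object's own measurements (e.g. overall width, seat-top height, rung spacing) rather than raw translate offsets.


A rectangular picture frame lying in the x–z plane (depth along y). The opening is 406 mm wide (x) by 588 mm tall (z), surrounded by a border 46 mm wide on all four sides. The frame is 19 mm deep and is made of two full-height vertical stiles with two horizontal rails fitted between them.


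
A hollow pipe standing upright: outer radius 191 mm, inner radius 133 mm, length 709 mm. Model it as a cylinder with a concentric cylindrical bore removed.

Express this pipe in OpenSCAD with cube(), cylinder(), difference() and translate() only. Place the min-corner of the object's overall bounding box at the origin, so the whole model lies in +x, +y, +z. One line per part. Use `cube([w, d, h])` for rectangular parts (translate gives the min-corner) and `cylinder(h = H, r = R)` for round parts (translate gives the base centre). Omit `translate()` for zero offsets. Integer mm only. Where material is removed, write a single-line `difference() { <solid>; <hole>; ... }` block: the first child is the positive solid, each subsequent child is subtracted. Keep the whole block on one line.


difference() { translate([191, 191, 0]) cylinder(h = 709, r = 191); translate([191, 191, 0]) cylinder(h = 709, r = 133); }


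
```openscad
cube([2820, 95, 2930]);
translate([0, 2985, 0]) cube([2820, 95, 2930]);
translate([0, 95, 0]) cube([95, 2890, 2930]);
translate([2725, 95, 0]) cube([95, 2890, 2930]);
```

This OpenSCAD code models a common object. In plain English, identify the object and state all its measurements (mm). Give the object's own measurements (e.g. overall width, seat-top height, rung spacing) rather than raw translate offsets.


The wall frame of a small rectangular building: four walls, each 2930 mm tall and 95 mm thick, enclosing a footprint 2820 mm (x) by 3080 mm (y) outside-to-outside, with no floor or roof. The front and back walls (the −y and +y sides) span the full width; the two side walls fit between them.


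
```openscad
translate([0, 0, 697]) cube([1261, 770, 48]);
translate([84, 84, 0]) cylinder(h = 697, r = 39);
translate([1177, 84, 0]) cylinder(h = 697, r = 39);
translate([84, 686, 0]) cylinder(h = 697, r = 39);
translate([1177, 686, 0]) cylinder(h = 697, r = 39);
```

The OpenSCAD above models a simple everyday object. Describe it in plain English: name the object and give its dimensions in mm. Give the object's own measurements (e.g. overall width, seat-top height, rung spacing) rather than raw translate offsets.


A table: top 1261 mm (x) × 770 mm (y), 48 mm thick, upper face at z = 745 mm, on four round legs of 78 mm diameter, each leg's bounding box inset 45 mm from the nearest pair of top edges from z = 0 to the bottom of the top.


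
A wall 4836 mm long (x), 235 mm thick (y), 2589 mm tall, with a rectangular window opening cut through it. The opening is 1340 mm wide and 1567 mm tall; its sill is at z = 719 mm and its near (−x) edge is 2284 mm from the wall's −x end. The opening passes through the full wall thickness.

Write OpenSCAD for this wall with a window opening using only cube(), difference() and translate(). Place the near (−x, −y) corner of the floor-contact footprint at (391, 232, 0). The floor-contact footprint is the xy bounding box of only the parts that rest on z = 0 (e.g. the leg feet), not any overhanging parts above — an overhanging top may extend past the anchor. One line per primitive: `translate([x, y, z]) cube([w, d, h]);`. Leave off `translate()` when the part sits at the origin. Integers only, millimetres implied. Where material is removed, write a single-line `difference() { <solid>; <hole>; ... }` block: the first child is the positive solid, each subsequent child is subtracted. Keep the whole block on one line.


difference() { translate([391, 232, 0]) cube([4836, 235, 2589]); translate([2675, 232, 719]) cube([1340, 235, 1567]); }


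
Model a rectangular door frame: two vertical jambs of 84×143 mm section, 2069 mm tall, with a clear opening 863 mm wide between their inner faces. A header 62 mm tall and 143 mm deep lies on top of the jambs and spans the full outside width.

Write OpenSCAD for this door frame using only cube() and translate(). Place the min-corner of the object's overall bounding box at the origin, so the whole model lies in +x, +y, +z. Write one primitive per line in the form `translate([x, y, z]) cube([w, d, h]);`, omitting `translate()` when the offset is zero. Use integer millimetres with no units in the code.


cube([84, 143, 2069]);
translate([947, 0, 0]) cube([84, 143, 2069]);
translate([0, 0, 2069]) cube([1031, 143, 62]);


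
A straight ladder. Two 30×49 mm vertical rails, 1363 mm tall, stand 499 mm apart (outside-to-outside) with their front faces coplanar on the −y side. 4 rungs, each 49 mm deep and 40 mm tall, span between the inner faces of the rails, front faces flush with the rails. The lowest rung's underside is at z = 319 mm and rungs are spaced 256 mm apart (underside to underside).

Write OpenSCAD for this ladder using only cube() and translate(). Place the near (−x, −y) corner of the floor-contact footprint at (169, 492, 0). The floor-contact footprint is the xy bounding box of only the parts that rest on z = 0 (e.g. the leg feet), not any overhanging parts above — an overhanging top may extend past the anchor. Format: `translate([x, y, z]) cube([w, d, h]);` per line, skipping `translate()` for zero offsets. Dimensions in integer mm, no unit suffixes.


translate([169, 492, 0]) cube([30, 49, 1363]);
translate([638, 492, 0]) cube([30, 49, 1363]);
translate([199, 492, 319]) cube([439, 49, 40]);
translate([199, 492, 575]) cube([439, 49, 40]);
translate([199, 492, 831]) cube([439, 49, 40]);
translate([199, 492, 1087]) cube([439, 49, 40]);


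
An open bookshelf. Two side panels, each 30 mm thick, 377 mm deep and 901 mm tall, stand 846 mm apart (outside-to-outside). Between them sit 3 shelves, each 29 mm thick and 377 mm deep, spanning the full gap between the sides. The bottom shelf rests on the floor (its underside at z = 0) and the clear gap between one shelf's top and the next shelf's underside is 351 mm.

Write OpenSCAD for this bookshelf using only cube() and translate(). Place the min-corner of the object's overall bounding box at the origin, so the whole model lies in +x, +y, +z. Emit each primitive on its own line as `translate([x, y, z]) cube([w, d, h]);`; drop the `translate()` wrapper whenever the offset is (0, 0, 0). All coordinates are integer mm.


cube([30, 377, 901]);
translate([816, 0, 0]) cube([30, 377, 901]);
translate([30, 0, 0]) cube([786, 377, 29]);
translate([30, 0, 380]) cube([786, 377, 29]);
translate([30, 0, 760]) cube([786, 377, 29]);


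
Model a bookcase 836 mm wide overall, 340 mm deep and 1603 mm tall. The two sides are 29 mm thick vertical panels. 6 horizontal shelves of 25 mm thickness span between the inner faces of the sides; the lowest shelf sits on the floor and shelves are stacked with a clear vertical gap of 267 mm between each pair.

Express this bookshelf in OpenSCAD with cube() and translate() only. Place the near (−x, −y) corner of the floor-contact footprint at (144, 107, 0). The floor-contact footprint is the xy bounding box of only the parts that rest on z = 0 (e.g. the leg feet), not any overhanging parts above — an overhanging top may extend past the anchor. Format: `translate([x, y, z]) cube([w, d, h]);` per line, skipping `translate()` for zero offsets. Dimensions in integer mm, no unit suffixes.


translate([144, 107, 0]) cube([29, 340, 1603]);
translate([951, 107, 0]) cube([29, 340, 1603]);
translate([173, 107, 0]) cube([778, 340, 25]);
translate([173, 107, 292]) cube([778, 340, 25]);
translate([173, 107, 584]) cube([778, 340, 25]);
translate([173, 107, 876]) cube([778, 340, 25]);
translate([173, 107, 1168]) cube([778, 340, 25]);
translate([173, 107, 1460]) cube([778, 340, 25]);


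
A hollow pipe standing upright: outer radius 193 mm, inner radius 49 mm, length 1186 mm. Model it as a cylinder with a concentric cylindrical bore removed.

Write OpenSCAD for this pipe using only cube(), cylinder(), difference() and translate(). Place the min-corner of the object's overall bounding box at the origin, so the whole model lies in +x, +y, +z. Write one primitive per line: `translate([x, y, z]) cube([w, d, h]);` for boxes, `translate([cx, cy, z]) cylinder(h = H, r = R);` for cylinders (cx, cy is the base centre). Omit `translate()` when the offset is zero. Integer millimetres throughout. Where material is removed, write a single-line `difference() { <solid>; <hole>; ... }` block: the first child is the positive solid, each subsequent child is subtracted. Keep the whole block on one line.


difference() { translate([193, 193, 0]) cylinder(h = 1186, r = 193); translate([193, 193, 0]) cylinder(h = 1186, r = 49); }


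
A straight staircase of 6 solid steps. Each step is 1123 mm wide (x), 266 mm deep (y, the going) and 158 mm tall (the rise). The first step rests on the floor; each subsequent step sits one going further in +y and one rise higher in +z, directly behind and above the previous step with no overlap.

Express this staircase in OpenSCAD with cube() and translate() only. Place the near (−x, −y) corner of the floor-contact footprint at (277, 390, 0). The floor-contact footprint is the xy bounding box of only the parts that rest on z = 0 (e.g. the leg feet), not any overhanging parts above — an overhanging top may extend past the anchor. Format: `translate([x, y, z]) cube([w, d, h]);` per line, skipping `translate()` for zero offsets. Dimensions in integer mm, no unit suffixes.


translate([277, 390, 0]) cube([1123, 266, 158]);
translate([277, 656, 158]) cube([1123, 266, 158]);
translate([277, 922, 316]) cube([1123, 266, 158]);
translate([277, 1188, 474]) cube([1123, 266, 158]);
translate([277, 1454, 632]) cube([1123, 266, 158]);
translate([277, 1720, 790]) cube([1123, 266, 158]);


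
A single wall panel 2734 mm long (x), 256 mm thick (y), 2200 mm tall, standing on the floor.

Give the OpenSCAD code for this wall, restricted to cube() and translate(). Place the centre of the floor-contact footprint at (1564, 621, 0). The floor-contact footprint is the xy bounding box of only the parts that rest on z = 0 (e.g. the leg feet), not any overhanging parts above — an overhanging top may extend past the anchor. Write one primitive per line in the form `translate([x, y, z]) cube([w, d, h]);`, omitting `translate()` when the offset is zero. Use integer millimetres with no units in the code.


translate([197, 493, 0]) cube([2734, 256, 2200]);


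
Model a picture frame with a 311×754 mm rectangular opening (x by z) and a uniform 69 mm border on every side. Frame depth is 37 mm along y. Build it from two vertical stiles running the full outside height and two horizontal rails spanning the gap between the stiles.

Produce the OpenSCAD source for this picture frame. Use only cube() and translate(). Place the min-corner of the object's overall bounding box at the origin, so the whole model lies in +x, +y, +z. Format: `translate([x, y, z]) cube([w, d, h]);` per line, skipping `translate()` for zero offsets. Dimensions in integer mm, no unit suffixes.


cube([69, 37, 892]);
translate([380, 0, 0]) cube([69, 37, 892]);
translate([69, 0, 0]) cube([311, 37, 69]);
translate([69, 0, 823]) cube([311, 37, 69]);


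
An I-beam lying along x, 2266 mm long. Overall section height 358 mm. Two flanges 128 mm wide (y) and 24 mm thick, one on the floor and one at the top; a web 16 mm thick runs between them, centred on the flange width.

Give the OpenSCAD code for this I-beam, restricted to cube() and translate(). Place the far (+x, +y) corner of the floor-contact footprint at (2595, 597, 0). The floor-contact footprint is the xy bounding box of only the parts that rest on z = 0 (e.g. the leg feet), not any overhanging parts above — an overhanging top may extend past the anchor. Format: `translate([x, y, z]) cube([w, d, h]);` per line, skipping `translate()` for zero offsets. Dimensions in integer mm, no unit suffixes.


translate([329, 469, 0]) cube([2266, 128, 24]);
translate([329, 525, 24]) cube([2266, 16, 310]);
translate([329, 469, 334]) cube([2266, 128, 24]);


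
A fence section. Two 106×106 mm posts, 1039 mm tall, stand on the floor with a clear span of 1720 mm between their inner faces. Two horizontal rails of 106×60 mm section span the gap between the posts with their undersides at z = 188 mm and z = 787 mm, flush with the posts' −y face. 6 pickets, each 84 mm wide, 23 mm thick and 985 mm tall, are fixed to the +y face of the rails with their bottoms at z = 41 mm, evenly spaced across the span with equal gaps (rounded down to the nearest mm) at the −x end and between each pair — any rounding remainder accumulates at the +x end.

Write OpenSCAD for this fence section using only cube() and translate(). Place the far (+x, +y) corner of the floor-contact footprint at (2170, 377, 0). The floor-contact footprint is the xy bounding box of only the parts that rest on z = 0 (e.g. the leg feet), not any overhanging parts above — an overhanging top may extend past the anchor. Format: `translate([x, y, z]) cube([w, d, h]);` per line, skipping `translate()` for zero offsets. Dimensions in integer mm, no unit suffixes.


translate([238, 271, 0]) cube([106, 106, 1039]);
translate([2064, 271, 0]) cube([106, 106, 1039]);
translate([344, 271, 188]) cube([1720, 106, 60]);
translate([344, 271, 787]) cube([1720, 106, 60]);
translate([517, 377, 41]) cube([84, 23, 985]);
translate([774, 377, 41]) cube([84, 23, 985]);
translate([1031, 377, 41]) cube([84, 23, 985]);
translate([1288, 377, 41]) cube([84, 23, 985]);
translate([1545, 377, 41]) cube([84, 23, 985]);
translate([1802, 377, 41]) cube([84, 23, 985]);


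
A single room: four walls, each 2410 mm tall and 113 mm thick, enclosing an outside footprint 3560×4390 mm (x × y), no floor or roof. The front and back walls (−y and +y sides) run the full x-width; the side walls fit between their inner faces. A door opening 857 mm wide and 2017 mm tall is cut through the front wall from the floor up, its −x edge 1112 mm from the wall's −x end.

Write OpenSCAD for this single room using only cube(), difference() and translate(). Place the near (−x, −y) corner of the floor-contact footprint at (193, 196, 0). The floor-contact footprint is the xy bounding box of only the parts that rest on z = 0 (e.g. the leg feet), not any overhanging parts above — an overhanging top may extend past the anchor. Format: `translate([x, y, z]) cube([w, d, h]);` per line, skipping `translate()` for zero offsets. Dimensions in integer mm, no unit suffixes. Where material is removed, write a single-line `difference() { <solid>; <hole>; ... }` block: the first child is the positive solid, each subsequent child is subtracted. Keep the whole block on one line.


difference() { translate([193, 196, 0]) cube([3560, 113, 2410]); translate([1305, 196, 0]) cube([857, 113, 2017]); }
translate([193, 4473, 0]) cube([3560, 113, 2410]);
translate([193, 309, 0]) cube([113, 4164, 2410]);
translate([3640, 309, 0]) cube([113, 4164, 2410]);


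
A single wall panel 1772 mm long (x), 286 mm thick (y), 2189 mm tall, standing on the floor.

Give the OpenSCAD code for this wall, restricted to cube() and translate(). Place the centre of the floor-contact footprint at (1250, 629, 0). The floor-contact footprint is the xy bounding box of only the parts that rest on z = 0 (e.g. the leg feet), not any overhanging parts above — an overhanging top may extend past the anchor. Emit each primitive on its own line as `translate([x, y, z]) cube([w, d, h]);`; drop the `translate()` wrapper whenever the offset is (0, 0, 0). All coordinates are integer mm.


translate([364, 486, 0]) cube([1772, 286, 2189]);


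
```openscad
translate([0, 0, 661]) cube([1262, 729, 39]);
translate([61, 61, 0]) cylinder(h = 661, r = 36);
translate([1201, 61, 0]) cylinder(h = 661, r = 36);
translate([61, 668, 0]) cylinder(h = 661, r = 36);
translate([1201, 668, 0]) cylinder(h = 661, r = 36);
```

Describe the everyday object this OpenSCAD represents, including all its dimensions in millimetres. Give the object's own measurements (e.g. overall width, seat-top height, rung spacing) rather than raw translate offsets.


A table: top 1262 mm (x) × 729 mm (y), 39 mm thick, upper face at z = 700 mm, on four round legs of 72 mm diameter, each leg's bounding box inset 25 mm from the nearest pair of top edges from z = 0 to the bottom of the top.


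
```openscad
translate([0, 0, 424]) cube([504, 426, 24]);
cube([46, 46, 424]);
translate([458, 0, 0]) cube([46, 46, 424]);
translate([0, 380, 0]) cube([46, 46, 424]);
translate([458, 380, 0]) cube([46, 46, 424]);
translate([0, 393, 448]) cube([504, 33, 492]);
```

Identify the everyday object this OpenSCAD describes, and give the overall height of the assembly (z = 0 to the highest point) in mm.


A chair. The overall height is 940 mm.

A slab on four corner posts with a tall panel at the back — a chair. The seat slab sits at z = 424 with thickness 24, and the 492 mm backrest starts at the seat top, so the overall height is 424 + 24 + 492 = 940 mm.


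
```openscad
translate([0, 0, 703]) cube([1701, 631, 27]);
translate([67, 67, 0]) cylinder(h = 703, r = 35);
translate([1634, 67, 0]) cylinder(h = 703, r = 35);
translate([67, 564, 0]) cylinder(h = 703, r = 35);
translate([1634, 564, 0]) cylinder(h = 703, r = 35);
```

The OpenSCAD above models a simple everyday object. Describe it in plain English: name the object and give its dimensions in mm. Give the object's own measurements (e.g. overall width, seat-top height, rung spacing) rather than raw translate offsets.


A rectangular dining table. The top is 1701×631×27 mm with its upper surface at z = 730 mm. It stands on four round legs of 70 mm diameter, each leg's bounding box inset 32 mm from the nearest pair of top edges, running from the floor to the underside of the top.


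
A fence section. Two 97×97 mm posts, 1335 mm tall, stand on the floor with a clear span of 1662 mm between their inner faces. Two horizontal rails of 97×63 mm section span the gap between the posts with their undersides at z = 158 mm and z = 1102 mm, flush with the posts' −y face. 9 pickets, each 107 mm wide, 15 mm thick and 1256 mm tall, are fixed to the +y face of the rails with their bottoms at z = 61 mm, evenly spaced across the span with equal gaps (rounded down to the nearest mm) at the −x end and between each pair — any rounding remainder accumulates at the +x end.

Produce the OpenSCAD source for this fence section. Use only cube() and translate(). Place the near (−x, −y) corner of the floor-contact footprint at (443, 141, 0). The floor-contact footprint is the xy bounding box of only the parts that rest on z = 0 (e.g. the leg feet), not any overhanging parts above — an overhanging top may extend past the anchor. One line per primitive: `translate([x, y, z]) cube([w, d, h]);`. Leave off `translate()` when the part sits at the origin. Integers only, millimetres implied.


translate([443, 141, 0]) cube([97, 97, 1335]);
translate([2202, 141, 0]) cube([97, 97, 1335]);
translate([540, 141, 158]) cube([1662, 97, 63]);
translate([540, 141, 1102]) cube([1662, 97, 63]);
translate([609, 238, 61]) cube([107, 15, 1256]);
translate([785, 238, 61]) cube([107, 15, 1256]);
translate([961, 238, 61]) cube([107, 15, 1256]);
translate([1137, 238, 61]) cube([107, 15, 1256]);
translate([1313, 238, 61]) cube([107, 15, 1256]);
translate([1489, 238, 61]) cube([107, 15, 1256]);
translate([1665, 238, 61]) cube([107, 15, 1256]);
translate([1841, 238, 61]) cube([107, 15, 1256]);
translate([2017, 238, 61]) cube([107, 15, 1256]);


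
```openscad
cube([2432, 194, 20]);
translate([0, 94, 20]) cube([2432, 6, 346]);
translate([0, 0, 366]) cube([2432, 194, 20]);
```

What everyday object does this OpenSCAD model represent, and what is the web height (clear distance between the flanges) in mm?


An I-beam. The web height is 346 mm.

Two wide flanges with a thin centred web — an I-beam. Overall 386 mm minus two 20 mm flanges gives a web of 386 − 2·20 = 346 mm.


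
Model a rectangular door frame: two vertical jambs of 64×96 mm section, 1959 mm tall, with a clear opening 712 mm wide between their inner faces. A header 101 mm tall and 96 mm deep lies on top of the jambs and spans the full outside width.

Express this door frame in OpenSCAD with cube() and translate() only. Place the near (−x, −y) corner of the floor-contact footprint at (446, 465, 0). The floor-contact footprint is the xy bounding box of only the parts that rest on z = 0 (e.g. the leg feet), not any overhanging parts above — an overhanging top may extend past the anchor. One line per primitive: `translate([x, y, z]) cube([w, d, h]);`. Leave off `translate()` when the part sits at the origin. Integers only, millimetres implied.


translate([446, 465, 0]) cube([64, 96, 1959]);
translate([1222, 465, 0]) cube([64, 96, 1959]);
translate([446, 465, 1959]) cube([840, 96, 101]);


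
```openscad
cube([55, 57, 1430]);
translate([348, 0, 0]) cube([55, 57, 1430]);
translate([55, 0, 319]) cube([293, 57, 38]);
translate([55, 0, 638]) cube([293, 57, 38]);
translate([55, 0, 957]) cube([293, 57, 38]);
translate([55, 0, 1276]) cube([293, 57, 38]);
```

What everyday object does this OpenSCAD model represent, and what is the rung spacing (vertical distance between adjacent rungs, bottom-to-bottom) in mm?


A ladder. The rung spacing is 319 mm.

Two tall 55×57 posts with 4 short bars between them — a ladder. Adjacent rungs sit at z = 319 and z = 638, so the spacing is 638 − 319 = 319 mm.


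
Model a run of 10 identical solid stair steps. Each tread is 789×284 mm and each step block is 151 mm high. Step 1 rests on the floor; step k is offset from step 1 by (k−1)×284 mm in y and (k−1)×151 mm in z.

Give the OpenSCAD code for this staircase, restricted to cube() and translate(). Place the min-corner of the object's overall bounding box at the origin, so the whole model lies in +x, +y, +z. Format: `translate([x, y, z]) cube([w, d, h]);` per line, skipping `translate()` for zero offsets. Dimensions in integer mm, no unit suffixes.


cube([789, 284, 151]);
translate([0, 284, 151]) cube([789, 284, 151]);
translate([0, 568, 302]) cube([789, 284, 151]);
translate([0, 852, 453]) cube([789, 284, 151]);
translate([0, 1136, 604]) cube([789, 284, 151]);
translate([0, 1420, 755]) cube([789, 284, 151]);
translate([0, 1704, 906]) cube([789, 284, 151]);
translate([0, 1988, 1057]) cube([789, 284, 151]);
translate([0, 2272, 1208]) cube([789, 284, 151]);
translate([0, 2556, 1359]) cube([789, 284, 151]);


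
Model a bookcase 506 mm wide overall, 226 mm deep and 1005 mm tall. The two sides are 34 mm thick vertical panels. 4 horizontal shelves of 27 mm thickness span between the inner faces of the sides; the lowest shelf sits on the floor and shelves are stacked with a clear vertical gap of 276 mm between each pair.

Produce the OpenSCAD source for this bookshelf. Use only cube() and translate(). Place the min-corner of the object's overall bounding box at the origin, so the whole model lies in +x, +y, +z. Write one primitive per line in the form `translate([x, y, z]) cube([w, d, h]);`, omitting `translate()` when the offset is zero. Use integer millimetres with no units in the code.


cube([34, 226, 1005]);
translate([472, 0, 0]) cube([34, 226, 1005]);
translate([34, 0, 0]) cube([438, 226, 27]);
translate([34, 0, 303]) cube([438, 226, 27]);
translate([34, 0, 606]) cube([438, 226, 27]);
translate([34, 0, 909]) cube([438, 226, 27]);


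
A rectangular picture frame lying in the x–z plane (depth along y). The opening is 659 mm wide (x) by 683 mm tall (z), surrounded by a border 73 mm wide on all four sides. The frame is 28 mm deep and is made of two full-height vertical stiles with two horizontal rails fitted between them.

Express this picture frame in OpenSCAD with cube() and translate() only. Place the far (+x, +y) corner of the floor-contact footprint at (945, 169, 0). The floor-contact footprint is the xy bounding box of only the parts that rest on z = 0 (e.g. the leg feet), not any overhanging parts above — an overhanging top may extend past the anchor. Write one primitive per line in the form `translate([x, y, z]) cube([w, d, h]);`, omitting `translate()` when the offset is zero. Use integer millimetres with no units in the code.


translate([140, 141, 0]) cube([73, 28, 829]);
translate([872, 141, 0]) cube([73, 28, 829]);
translate([213, 141, 0]) cube([659, 28, 73]);
translate([213, 141, 756]) cube([659, 28, 73]);


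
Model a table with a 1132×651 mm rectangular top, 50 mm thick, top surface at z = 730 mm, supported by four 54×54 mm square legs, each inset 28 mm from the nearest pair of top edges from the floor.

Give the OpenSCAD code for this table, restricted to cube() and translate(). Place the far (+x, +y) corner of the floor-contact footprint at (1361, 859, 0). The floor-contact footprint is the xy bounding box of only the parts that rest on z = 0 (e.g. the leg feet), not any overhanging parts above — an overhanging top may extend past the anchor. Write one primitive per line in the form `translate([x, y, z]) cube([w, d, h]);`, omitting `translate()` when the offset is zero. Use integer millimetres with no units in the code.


translate([257, 236, 680]) cube([1132, 651, 50]);
translate([285, 264, 0]) cube([54, 54, 680]);
translate([1307, 264, 0]) cube([54, 54, 680]);
translate([285, 805, 0]) cube([54, 54, 680]);
translate([1307, 805, 0]) cube([54, 54, 680]);


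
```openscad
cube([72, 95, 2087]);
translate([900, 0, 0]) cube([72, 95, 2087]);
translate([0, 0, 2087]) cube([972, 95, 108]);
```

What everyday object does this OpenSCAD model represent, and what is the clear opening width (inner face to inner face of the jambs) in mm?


A door frame. The clear opening width is 828 mm.

Two 2087 mm tall posts with a header on top — a door frame. The left jamb is 72 mm wide at x = 0; the right jamb starts at x = 900. The clear opening is 900 − 72 = 828 mm.


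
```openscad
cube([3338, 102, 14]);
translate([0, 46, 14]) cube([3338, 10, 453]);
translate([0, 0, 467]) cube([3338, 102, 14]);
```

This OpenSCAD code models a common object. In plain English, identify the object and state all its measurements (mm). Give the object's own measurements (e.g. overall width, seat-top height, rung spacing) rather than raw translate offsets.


An I-beam lying along x, 3338 mm long. Overall section height 481 mm. Two flanges 102 mm wide (y) and 14 mm thick, one on the floor and one at the top; a web 10 mm thick runs between them, centred on the flange width.
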